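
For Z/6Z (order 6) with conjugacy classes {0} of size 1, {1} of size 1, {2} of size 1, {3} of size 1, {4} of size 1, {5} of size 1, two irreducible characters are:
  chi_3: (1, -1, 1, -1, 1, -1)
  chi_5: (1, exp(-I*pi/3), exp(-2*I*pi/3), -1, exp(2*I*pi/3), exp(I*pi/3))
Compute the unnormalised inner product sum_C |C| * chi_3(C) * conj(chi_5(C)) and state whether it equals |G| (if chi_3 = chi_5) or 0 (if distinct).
Sum = 0; so <chi_3, chi_5> = 0 (distinct irreducibles are orthogonal).

Details: Compute term by term over conjugacy classes (|C| * chi_3(C) * conj(chi_5(C))):
  1*(1)*conj(1) + 1*(-1)*conj(exp(-I*pi/3)) + 1*(1)*conj(exp(-2*I*pi/3)) + 1*(-1)*conj(-1) + 1*(1)*conj(exp(2*I*pi/3)) + 1*(-1)*conj(exp(I*pi/3))
  = (1) + (-exp(I*pi/3)) + (exp(2*I*pi/3)) + (1) + (exp(-2*I*pi/3)) + (-exp(-I*pi/3))
  = 0.
(Exp terms are combined using exp(i*s)*conj(exp(i*t)) = exp(i*(s-t)), and sums of them are collapsed using the identity that for every m > 1 the m distinct m-th roots of unity sum to 0, e.g. 1 + exp(2*I*pi/3) + exp(-2*I*pi/3) = 0.)
Dividing by |G| = 6 gives 0/6 = 0, matching the row-orthogonality relation <chi_3, chi_5> = [chi_3 = chi_5].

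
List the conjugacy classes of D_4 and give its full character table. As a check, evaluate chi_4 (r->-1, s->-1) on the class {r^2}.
Conjugacy classes: {e} of size 1, {r^2} of size 1, {r^1, r^3} of size 2, {s, sr^2, ...} of size 2, {sr, sr^3, ...} of size 2.
Character table:
  irrep \ class              {e} (size 1)  {r^2} (size 1)  {r^1, r^3} (size 2)  {s, sr^2, ...} (size 2)  {sr, sr^3, ...} (size 2)
  chi_1 (triv)               1             1               1                    1                        1                       
  chi_2 (sign: r->1, s->-1)  1             1               1                    -1                       -1                      
  chi_3 (r->-1, s->1)        1             1               -1                   1                        -1                      
  chi_4 (r->-1, s->-1)       1             1               -1                   -1                       1                       
  chi_5 (2d, j=1)            2             -2              0                    0                        0                       

Spot check: chi_4 (r->-1, s->-1) on {r^2} = 1.

Argument: D_4 has order 2*4 = 8 with 5 conjugacy classes, hence 5 irreducibles. Sum of squared dims 1 + 1 + 1 + 1 + 4 = 8 = |G|. Linear characters come from the abelianisation; the 2-dimensional irreps have character r^k -> 2*cos(2*pi*j*k/4), reflections -> 0.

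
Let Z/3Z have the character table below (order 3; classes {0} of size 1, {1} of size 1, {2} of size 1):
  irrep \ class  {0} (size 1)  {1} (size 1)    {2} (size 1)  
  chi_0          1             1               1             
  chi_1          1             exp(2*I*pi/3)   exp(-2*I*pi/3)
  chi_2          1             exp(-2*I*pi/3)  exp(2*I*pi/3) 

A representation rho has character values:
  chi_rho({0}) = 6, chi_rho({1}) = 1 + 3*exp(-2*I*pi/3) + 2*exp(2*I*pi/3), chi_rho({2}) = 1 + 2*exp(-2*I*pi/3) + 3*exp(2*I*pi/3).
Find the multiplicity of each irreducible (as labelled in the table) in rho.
Multiplicities: chi_0: 1, chi_1: 2, chi_2: 3.

Reasoning: Use <chi_rho, chi> = (1/|G|) sum_C |C| * chi_rho(C) * conj(chi(C)) with |G| = 3 for each irreducible chi in the table:
  <chi_rho, chi_0> = (1/3)[1*(6)*conj(1) + 1*(1 + 3*exp(-2*I*pi/3) + 2*exp(2*I*pi/3))*conj(1) + 1*(1 + 2*exp(-2*I*pi/3) + 3*exp(2*I*pi/3))*conj(1)]
      = (1/3)[(6) + (1 + 3*exp(-2*I*pi/3) + 2*exp(2*I*pi/3)) + (1 + 2*exp(-2*I*pi/3) + 3*exp(2*I*pi/3))] = 3/3 = 1
  <chi_rho, chi_1> = (1/3)[1*(6)*conj(1) + 1*(1 + 3*exp(-2*I*pi/3) + 2*exp(2*I*pi/3))*conj(exp(2*I*pi/3)) + 1*(1 + 2*exp(-2*I*pi/3) + 3*exp(2*I*pi/3))*conj(exp(-2*I*pi/3))]
      = (1/3)[(6) + (2 + exp(-2*I*pi/3) + 3*exp(2*I*pi/3)) + (2 + 3*exp(-2*I*pi/3) + exp(2*I*pi/3))] = 6/3 = 2
  <chi_rho, chi_2> = (1/3)[1*(6)*conj(1) + 1*(1 + 3*exp(-2*I*pi/3) + 2*exp(2*I*pi/3))*conj(exp(-2*I*pi/3)) + 1*(1 + 2*exp(-2*I*pi/3) + 3*exp(2*I*pi/3))*conj(exp(2*I*pi/3))]
      = (1/3)[(6) + (3 + 2*exp(-2*I*pi/3) + exp(2*I*pi/3)) + (3 + exp(-2*I*pi/3) + 2*exp(2*I*pi/3))] = 9/3 = 3
(Exp terms are combined using exp(i*s)*conj(exp(i*t)) = exp(i*(s-t)), and sums of them are collapsed using the identity that for every m > 1 the m distinct m-th roots of unity sum to 0, e.g. 1 + exp(2*I*pi/3) + exp(-2*I*pi/3) = 0.)
Dimension check: dim(rho) = sum (mult * dim) = 1*1 + 2*1 + 3*1 = 6 = chi_rho(e) = 6.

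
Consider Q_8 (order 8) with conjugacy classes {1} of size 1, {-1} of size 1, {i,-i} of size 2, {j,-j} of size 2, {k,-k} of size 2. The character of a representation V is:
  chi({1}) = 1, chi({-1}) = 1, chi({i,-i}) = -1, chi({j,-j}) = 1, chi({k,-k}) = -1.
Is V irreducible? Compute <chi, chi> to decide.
Irreducible: <chi, chi> = 1.

Explanation: <chi, chi> = (1/|G|) sum_C |C| * |chi(C)|^2 = (1/8)[1*|1|^2 + 1*|1|^2 + 2*|-1|^2 + 2*|1|^2 + 2*|-1|^2]
  = (1/8)[(1) + (1) + (2) + (2) + (2)] = 8/8 = 1.
A character is irreducible iff <chi, chi> = 1, so this representation is irreducible.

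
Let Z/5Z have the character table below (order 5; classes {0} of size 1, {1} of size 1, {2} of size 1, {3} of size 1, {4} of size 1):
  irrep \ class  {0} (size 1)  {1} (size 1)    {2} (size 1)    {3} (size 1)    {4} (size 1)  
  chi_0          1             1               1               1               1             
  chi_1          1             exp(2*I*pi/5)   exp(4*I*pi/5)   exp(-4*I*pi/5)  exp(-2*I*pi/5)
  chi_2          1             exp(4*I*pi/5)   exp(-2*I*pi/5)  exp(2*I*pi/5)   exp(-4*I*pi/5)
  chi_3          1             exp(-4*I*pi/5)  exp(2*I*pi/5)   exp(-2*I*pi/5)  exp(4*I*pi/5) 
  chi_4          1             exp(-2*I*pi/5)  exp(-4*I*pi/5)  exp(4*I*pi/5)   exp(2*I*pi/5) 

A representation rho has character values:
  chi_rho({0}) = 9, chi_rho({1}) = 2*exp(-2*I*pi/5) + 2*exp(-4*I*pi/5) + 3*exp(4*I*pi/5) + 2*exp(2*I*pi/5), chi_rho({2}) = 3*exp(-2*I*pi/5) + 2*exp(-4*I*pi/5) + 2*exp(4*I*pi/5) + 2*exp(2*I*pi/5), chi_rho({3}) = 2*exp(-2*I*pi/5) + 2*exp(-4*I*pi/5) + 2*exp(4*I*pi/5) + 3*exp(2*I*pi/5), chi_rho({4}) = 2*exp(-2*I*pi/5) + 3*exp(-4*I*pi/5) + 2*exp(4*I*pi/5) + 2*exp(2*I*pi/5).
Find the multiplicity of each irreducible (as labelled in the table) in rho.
Multiplicities: chi_0: 0, chi_1: 2, chi_2: 3, chi_3: 2, chi_4: 2.

Use <chi_rho, chi> = (1/|G|) sum_C |C| * chi_rho(C) * conj(chi(C)) with |G| = 5 for each irreducible chi in the table:
  <chi_rho, chi_0> = (1/5)[1*(9)*conj(1) + 1*(2*exp(-2*I*pi/5) + 2*exp(-4*I*pi/5) + 3*exp(4*I*pi/5) + 2*exp(2*I*pi/5))*conj(1) + 1*(3*exp(-2*I*pi/5) + 2*exp(-4*I*pi/5) + 2*exp(4*I*pi/5) + 2*exp(2*I*pi/5))*conj(1) + 1*(2*exp(-2*I*pi/5) + 2*exp(-4*I*pi/5) + 2*exp(4*I*pi/5) + 3*exp(2*I*pi/5))*conj(1) + 1*(2*exp(-2*I*pi/5) + 3*exp(-4*I*pi/5) + 2*exp(4*I*pi/5) + 2*exp(2*I*pi/5))*conj(1)]
      = (1/5)[(9) + (2*exp(-2*I*pi/5) + 2*exp(-4*I*pi/5) + 3*exp(4*I*pi/5) + 2*exp(2*I*pi/5)) + (3*exp(-2*I*pi/5) + 2*exp(-4*I*pi/5) + 2*exp(4*I*pi/5) + 2*exp(2*I*pi/5)) + (2*exp(-2*I*pi/5) + 2*exp(-4*I*pi/5) + 2*exp(4*I*pi/5) + 3*exp(2*I*pi/5)) + (2*exp(-2*I*pi/5) + 3*exp(-4*I*pi/5) + 2*exp(4*I*pi/5) + 2*exp(2*I*pi/5))] = 0/5 = 0
  <chi_rho, chi_1> = (1/5)[1*(9)*conj(1) + 1*(2*exp(-2*I*pi/5) + 2*exp(-4*I*pi/5) + 3*exp(4*I*pi/5) + 2*exp(2*I*pi/5))*conj(exp(2*I*pi/5)) + 1*(3*exp(-2*I*pi/5) + 2*exp(-4*I*pi/5) + 2*exp(4*I*pi/5) + 2*exp(2*I*pi/5))*conj(exp(4*I*pi/5)) + 1*(2*exp(-2*I*pi/5) + 2*exp(-4*I*pi/5) + 2*exp(4*I*pi/5) + 3*exp(2*I*pi/5))*conj(exp(-4*I*pi/5)) + 1*(2*exp(-2*I*pi/5) + 3*exp(-4*I*pi/5) + 2*exp(4*I*pi/5) + 2*exp(2*I*pi/5))*conj(exp(-2*I*pi/5))]
      = (1/5)[(9) + (2 + 2*exp(-4*I*pi/5) + 2*exp(4*I*pi/5) + 3*exp(2*I*pi/5)) + (2 + 2*exp(-2*I*pi/5) + 3*exp(4*I*pi/5) + 2*exp(2*I*pi/5)) + (2 + 2*exp(-2*I*pi/5) + 3*exp(-4*I*pi/5) + 2*exp(2*I*pi/5)) + (2 + 3*exp(-2*I*pi/5) + 2*exp(-4*I*pi/5) + 2*exp(4*I*pi/5))] = 10/5 = 2
  <chi_rho, chi_2> = (1/5)[1*(9)*conj(1) + 1*(2*exp(-2*I*pi/5) + 2*exp(-4*I*pi/5) + 3*exp(4*I*pi/5) + 2*exp(2*I*pi/5))*conj(exp(4*I*pi/5)) + 1*(3*exp(-2*I*pi/5) + 2*exp(-4*I*pi/5) + 2*exp(4*I*pi/5) + 2*exp(2*I*pi/5))*conj(exp(-2*I*pi/5)) + 1*(2*exp(-2*I*pi/5) + 2*exp(-4*I*pi/5) + 2*exp(4*I*pi/5) + 3*exp(2*I*pi/5))*conj(exp(2*I*pi/5)) + 1*(2*exp(-2*I*pi/5) + 3*exp(-4*I*pi/5) + 2*exp(4*I*pi/5) + 2*exp(2*I*pi/5))*conj(exp(-4*I*pi/5))]
      = (1/5)[(9) + (3 + 2*exp(-2*I*pi/5) + 2*exp(4*I*pi/5) + 2*exp(2*I*pi/5)) + (3 + 2*exp(-2*I*pi/5) + 2*exp(-4*I*pi/5) + 2*exp(4*I*pi/5)) + (3 + 2*exp(-4*I*pi/5) + 2*exp(4*I*pi/5) + 2*exp(2*I*pi/5)) + (3 + 2*exp(-2*I*pi/5) + 2*exp(-4*I*pi/5) + 2*exp(2*I*pi/5))] = 15/5 = 3
  <chi_rho, chi_3> = (1/5)[1*(9)*conj(1) + 1*(2*exp(-2*I*pi/5) + 2*exp(-4*I*pi/5) + 3*exp(4*I*pi/5) + 2*exp(2*I*pi/5))*conj(exp(-4*I*pi/5)) + 1*(3*exp(-2*I*pi/5) + 2*exp(-4*I*pi/5) + 2*exp(4*I*pi/5) + 2*exp(2*I*pi/5))*conj(exp(2*I*pi/5)) + 1*(2*exp(-2*I*pi/5) + 2*exp(-4*I*pi/5) + 2*exp(4*I*pi/5) + 3*exp(2*I*pi/5))*conj(exp(-2*I*pi/5)) + 1*(2*exp(-2*I*pi/5) + 3*exp(-4*I*pi/5) + 2*exp(4*I*pi/5) + 2*exp(2*I*pi/5))*conj(exp(4*I*pi/5))]
      = (1/5)[(9) + (2 + 3*exp(-2*I*pi/5) + 2*exp(-4*I*pi/5) + 2*exp(2*I*pi/5)) + (2 + 3*exp(-4*I*pi/5) + 2*exp(4*I*pi/5) + 2*exp(2*I*pi/5)) + (2 + 2*exp(-2*I*pi/5) + 2*exp(-4*I*pi/5) + 3*exp(4*I*pi/5)) + (2 + 2*exp(-2*I*pi/5) + 2*exp(4*I*pi/5) + 3*exp(2*I*pi/5))] = 10/5 = 2
  <chi_rho, chi_4> = (1/5)[1*(9)*conj(1) + 1*(2*exp(-2*I*pi/5) + 2*exp(-4*I*pi/5) + 3*exp(4*I*pi/5) + 2*exp(2*I*pi/5))*conj(exp(-2*I*pi/5)) + 1*(3*exp(-2*I*pi/5) + 2*exp(-4*I*pi/5) + 2*exp(4*I*pi/5) + 2*exp(2*I*pi/5))*conj(exp(-4*I*pi/5)) + 1*(2*exp(-2*I*pi/5) + 2*exp(-4*I*pi/5) + 2*exp(4*I*pi/5) + 3*exp(2*I*pi/5))*conj(exp(4*I*pi/5)) + 1*(2*exp(-2*I*pi/5) + 3*exp(-4*I*pi/5) + 2*exp(4*I*pi/5) + 2*exp(2*I*pi/5))*conj(exp(2*I*pi/5))]
      = (1/5)[(9) + (2 + 2*exp(-2*I*pi/5) + 3*exp(-4*I*pi/5) + 2*exp(4*I*pi/5)) + (2 + 2*exp(-2*I*pi/5) + 2*exp(-4*I*pi/5) + 3*exp(2*I*pi/5)) + (2 + 3*exp(-2*I*pi/5) + 2*exp(4*I*pi/5) + 2*exp(2*I*pi/5)) + (2 + 2*exp(-4*I*pi/5) + 3*exp(4*I*pi/5) + 2*exp(2*I*pi/5))] = 10/5 = 2
(Exp terms are combined using exp(i*s)*conj(exp(i*t)) = exp(i*(s-t)), and sums of them are collapsed using the identity that for every m > 1 the m distinct m-th roots of unity sum to 0, e.g. 1 + exp(2*I*pi/3) + exp(-2*I*pi/3) = 0.)
Dimension check: dim(rho) = sum (mult * dim) = 0*1 + 2*1 + 3*1 + 2*1 + 2*1 = 9 = chi_rho(e) = 9.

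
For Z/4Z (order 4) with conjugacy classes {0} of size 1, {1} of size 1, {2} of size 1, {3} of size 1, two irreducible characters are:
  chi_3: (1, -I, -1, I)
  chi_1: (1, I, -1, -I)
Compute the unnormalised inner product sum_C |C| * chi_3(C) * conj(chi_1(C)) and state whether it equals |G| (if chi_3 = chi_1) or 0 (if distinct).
Sum = 0; so <chi_3, chi_1> = 0 (distinct irreducibles are orthogonal).

Compute term by term over conjugacy classes (|C| * chi_3(C) * conj(chi_1(C))):
  1*(1)*conj(1) + 1*(-I)*conj(I) + 1*(-1)*conj(-1) + 1*(I)*conj(-I)
  = (1) + (-1) + (1) + (-1)
  = 0.
(Exp terms are combined using exp(i*s)*conj(exp(i*t)) = exp(i*(s-t)), and sums of them are collapsed using the identity that for every m > 1 the m distinct m-th roots of unity sum to 0, e.g. 1 + exp(2*I*pi/3) + exp(-2*I*pi/3) = 0.)
Dividing by |G| = 4 gives 0/4 = 0, matching the row-orthogonality relation <chi_3, chi_1> = [chi_3 = chi_1].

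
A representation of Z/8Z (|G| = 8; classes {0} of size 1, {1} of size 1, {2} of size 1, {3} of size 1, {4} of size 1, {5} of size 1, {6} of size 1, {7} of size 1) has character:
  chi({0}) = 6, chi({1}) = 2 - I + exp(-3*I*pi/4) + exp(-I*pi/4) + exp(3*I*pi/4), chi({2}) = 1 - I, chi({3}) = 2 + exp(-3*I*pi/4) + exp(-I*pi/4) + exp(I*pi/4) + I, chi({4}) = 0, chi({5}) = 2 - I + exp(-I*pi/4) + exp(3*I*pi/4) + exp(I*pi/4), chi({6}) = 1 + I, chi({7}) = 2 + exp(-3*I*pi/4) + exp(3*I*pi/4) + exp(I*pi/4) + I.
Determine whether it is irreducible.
Not irreducible (reducible): <chi, chi> = 8 > 1.

Details: <chi, chi> = (1/|G|) sum_C |C| * |chi(C)|^2 = (1/8)[1*|6|^2 + 1*|2 - I + exp(-3*I*pi/4) + exp(-I*pi/4) + exp(3*I*pi/4)|^2 + 1*|1 - I|^2 + 1*|2 + exp(-3*I*pi/4) + exp(-I*pi/4) + exp(I*pi/4) + I|^2 + 1*|0|^2 + 1*|2 - I + exp(-I*pi/4) + exp(3*I*pi/4) + exp(I*pi/4)|^2 + 1*|1 + I|^2 + 1*|2 + exp(-3*I*pi/4) + exp(3*I*pi/4) + exp(I*pi/4) + I|^2]
  = (1/8)[(36) + (6 + 4*exp(-3*I*pi/4) + 2*exp(-I*pi/4) + 3*exp(3*I*pi/4) + 3*exp(I*pi/4)) + (2) + (6 + 3*exp(-3*I*pi/4) + 3*exp(-I*pi/4) + 2*exp(3*I*pi/4) + 4*exp(I*pi/4)) + (0) + (6 + 3*exp(-3*I*pi/4) + 3*exp(-I*pi/4) + 2*exp(3*I*pi/4) + 4*exp(I*pi/4)) + (2) + (6 + 4*exp(-3*I*pi/4) + 2*exp(-I*pi/4) + 3*exp(3*I*pi/4) + 3*exp(I*pi/4))] = 64/8 = 8.
(Exp terms are combined using exp(i*s)*conj(exp(i*t)) = exp(i*(s-t)), and sums of them are collapsed using the identity that for every m > 1 the m distinct m-th roots of unity sum to 0, e.g. 1 + exp(2*I*pi/3) + exp(-2*I*pi/3) = 0.)
A character is irreducible iff <chi, chi> = 1, so this representation is reducible.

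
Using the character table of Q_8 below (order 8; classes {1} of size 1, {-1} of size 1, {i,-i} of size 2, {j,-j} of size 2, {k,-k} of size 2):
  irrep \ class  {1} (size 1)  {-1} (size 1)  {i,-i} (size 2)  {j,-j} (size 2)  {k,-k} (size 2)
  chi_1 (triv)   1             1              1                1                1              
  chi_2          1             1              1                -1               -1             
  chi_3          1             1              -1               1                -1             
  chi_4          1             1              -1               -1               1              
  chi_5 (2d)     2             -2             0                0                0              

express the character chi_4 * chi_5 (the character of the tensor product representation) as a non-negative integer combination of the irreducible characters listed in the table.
chi_4 tensor chi_5 = chi_5 (all other irreducibles have multiplicity 0).

The character of a tensor product is the pointwise product (chi_4 * chi_5)(C) = chi_4(C) * chi_5(C):
  {1}: (1)*(2), {-1}: (1)*(-2), {i,-i}: (-1)*(0), {j,-j}: (-1)*(0), {k,-k}: (1)*(0)
so (chi_4 * chi_5) takes values
  {1} -> 2, {-1} -> -2, {i,-i} -> 0, {j,-j} -> 0, {k,-k} -> 0.
Now take the inner product of this character with each irreducible chi from the table, <chi_4*chi_5, chi> = (1/8) sum_C |C| (chi_4*chi_5)(C) conj(chi(C)):
  <chi_4*chi_5, chi_1> = (1/8)[1*(2)*conj(1) + 1*(-2)*conj(1) + 2*(0)*conj(1) + 2*(0)*conj(1) + 2*(0)*conj(1)]
      = (1/8)[(2) + (-2) + (0) + (0) + (0)] = 0/8 = 0
  <chi_4*chi_5, chi_2> = (1/8)[1*(2)*conj(1) + 1*(-2)*conj(1) + 2*(0)*conj(1) + 2*(0)*conj(-1) + 2*(0)*conj(-1)]
      = (1/8)[(2) + (-2) + (0) + (0) + (0)] = 0/8 = 0
  <chi_4*chi_5, chi_3> = (1/8)[1*(2)*conj(1) + 1*(-2)*conj(1) + 2*(0)*conj(-1) + 2*(0)*conj(1) + 2*(0)*conj(-1)]
      = (1/8)[(2) + (-2) + (0) + (0) + (0)] = 0/8 = 0
  <chi_4*chi_5, chi_4> = (1/8)[1*(2)*conj(1) + 1*(-2)*conj(1) + 2*(0)*conj(-1) + 2*(0)*conj(-1) + 2*(0)*conj(1)]
      = (1/8)[(2) + (-2) + (0) + (0) + (0)] = 0/8 = 0
  <chi_4*chi_5, chi_5> = (1/8)[1*(2)*conj(2) + 1*(-2)*conj(-2) + 2*(0)*conj(0) + 2*(0)*conj(0) + 2*(0)*conj(0)]
      = (1/8)[(4) + (4) + (0) + (0) + (0)] = 8/8 = 1
Hence the multiplicities are chi_5: 1. Dimension check: dim(chi_4)*dim(chi_5) = 1*2 = 2 and sum (mult * dim) = 1*2 = 2.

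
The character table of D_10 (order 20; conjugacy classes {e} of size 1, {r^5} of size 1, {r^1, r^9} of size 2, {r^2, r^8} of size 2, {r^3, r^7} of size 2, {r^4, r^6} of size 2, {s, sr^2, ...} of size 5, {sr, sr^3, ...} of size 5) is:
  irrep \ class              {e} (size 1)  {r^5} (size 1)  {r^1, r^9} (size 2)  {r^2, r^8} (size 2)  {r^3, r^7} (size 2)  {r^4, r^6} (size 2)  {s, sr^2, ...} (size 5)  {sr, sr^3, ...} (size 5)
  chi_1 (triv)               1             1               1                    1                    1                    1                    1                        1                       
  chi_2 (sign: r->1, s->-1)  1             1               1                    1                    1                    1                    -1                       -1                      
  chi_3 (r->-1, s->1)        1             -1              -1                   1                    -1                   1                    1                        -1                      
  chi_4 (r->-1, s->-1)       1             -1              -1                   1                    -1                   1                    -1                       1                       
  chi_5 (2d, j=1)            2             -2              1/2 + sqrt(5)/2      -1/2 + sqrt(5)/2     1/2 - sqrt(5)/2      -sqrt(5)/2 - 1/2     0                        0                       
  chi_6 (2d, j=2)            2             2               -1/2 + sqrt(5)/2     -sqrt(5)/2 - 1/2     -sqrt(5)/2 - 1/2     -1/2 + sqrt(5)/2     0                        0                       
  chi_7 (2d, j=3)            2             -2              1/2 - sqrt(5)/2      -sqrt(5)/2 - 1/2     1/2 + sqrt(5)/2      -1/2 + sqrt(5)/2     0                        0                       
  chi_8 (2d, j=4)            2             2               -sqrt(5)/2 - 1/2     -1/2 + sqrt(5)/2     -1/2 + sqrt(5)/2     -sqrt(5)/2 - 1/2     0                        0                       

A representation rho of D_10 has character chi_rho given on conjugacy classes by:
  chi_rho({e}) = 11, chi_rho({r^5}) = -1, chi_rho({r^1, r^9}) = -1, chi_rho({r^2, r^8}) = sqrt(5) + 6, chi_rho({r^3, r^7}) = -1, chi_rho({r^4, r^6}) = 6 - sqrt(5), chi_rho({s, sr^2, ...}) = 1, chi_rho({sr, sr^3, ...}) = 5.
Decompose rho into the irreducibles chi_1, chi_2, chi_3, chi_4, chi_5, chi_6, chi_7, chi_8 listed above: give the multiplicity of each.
Multiplicities: chi_1: 3, chi_2: 0, chi_3: 1, chi_4: 3, chi_5: 1, chi_6: 0, chi_7: 0, chi_8: 1.

Justification: Use <chi_rho, chi> = (1/|G|) sum_C |C| * chi_rho(C) * conj(chi(C)) with |G| = 20 for each irreducible chi in the table:
  <chi_rho, chi_1> = (1/20)[1*(11)*conj(1) + 1*(-1)*conj(1) + 2*(-1)*conj(1) + 2*(sqrt(5) + 6)*conj(1) + 2*(-1)*conj(1) + 2*(6 - sqrt(5))*conj(1) + 5*(1)*conj(1) + 5*(5)*conj(1)]
      = (1/20)[(11) + (-1) + (-2) + (2*sqrt(5) + 12) + (-2) + (12 - 2*sqrt(5)) + (5) + (25)] = 60/20 = 3
  <chi_rho, chi_2> = (1/20)[1*(11)*conj(1) + 1*(-1)*conj(1) + 2*(-1)*conj(1) + 2*(sqrt(5) + 6)*conj(1) + 2*(-1)*conj(1) + 2*(6 - sqrt(5))*conj(1) + 5*(1)*conj(-1) + 5*(5)*conj(-1)]
      = (1/20)[(11) + (-1) + (-2) + (2*sqrt(5) + 12) + (-2) + (12 - 2*sqrt(5)) + (-5) + (-25)] = 0/20 = 0
  <chi_rho, chi_3> = (1/20)[1*(11)*conj(1) + 1*(-1)*conj(-1) + 2*(-1)*conj(-1) + 2*(sqrt(5) + 6)*conj(1) + 2*(-1)*conj(-1) + 2*(6 - sqrt(5))*conj(1) + 5*(1)*conj(1) + 5*(5)*conj(-1)]
      = (1/20)[(11) + (1) + (2) + (2*sqrt(5) + 12) + (2) + (12 - 2*sqrt(5)) + (5) + (-25)] = 20/20 = 1
  <chi_rho, chi_4> = (1/20)[1*(11)*conj(1) + 1*(-1)*conj(-1) + 2*(-1)*conj(-1) + 2*(sqrt(5) + 6)*conj(1) + 2*(-1)*conj(-1) + 2*(6 - sqrt(5))*conj(1) + 5*(1)*conj(-1) + 5*(5)*conj(1)]
      = (1/20)[(11) + (1) + (2) + (2*sqrt(5) + 12) + (2) + (12 - 2*sqrt(5)) + (-5) + (25)] = 60/20 = 3
  <chi_rho, chi_5> = (1/20)[1*(11)*conj(2) + 1*(-1)*conj(-2) + 2*(-1)*conj(1/2 + sqrt(5)/2) + 2*(sqrt(5) + 6)*conj(-1/2 + sqrt(5)/2) + 2*(-1)*conj(1/2 - sqrt(5)/2) + 2*(6 - sqrt(5))*conj(-sqrt(5)/2 - 1/2) + 5*(1)*conj(0) + 5*(5)*conj(0)]
      = (1/20)[(22) + (2) + (-sqrt(5) - 1) + (-1 + 5*sqrt(5)) + (-1 + sqrt(5)) + (-5*sqrt(5) - 1) + (0) + (0)] = 20/20 = 1
  <chi_rho, chi_6> = (1/20)[1*(11)*conj(2) + 1*(-1)*conj(2) + 2*(-1)*conj(-1/2 + sqrt(5)/2) + 2*(sqrt(5) + 6)*conj(-sqrt(5)/2 - 1/2) + 2*(-1)*conj(-sqrt(5)/2 - 1/2) + 2*(6 - sqrt(5))*conj(-1/2 + sqrt(5)/2) + 5*(1)*conj(0) + 5*(5)*conj(0)]
      = (1/20)[(22) + (-2) + (1 - sqrt(5)) + (-7*sqrt(5) - 11) + (1 + sqrt(5)) + (-11 + 7*sqrt(5)) + (0) + (0)] = 0/20 = 0
  <chi_rho, chi_7> = (1/20)[1*(11)*conj(2) + 1*(-1)*conj(-2) + 2*(-1)*conj(1/2 - sqrt(5)/2) + 2*(sqrt(5) + 6)*conj(-sqrt(5)/2 - 1/2) + 2*(-1)*conj(1/2 + sqrt(5)/2) + 2*(6 - sqrt(5))*conj(-1/2 + sqrt(5)/2) + 5*(1)*conj(0) + 5*(5)*conj(0)]
      = (1/20)[(22) + (2) + (-1 + sqrt(5)) + (-7*sqrt(5) - 11) + (-sqrt(5) - 1) + (-11 + 7*sqrt(5)) + (0) + (0)] = 0/20 = 0
  <chi_rho, chi_8> = (1/20)[1*(11)*conj(2) + 1*(-1)*conj(2) + 2*(-1)*conj(-sqrt(5)/2 - 1/2) + 2*(sqrt(5) + 6)*conj(-1/2 + sqrt(5)/2) + 2*(-1)*conj(-1/2 + sqrt(5)/2) + 2*(6 - sqrt(5))*conj(-sqrt(5)/2 - 1/2) + 5*(1)*conj(0) + 5*(5)*conj(0)]
      = (1/20)[(22) + (-2) + (1 + sqrt(5)) + (-1 + 5*sqrt(5)) + (1 - sqrt(5)) + (-5*sqrt(5) - 1) + (0) + (0)] = 20/20 = 1
Dimension check: dim(rho) = sum (mult * dim) = 3*1 + 0*1 + 1*1 + 3*1 + 1*2 + 0*2 + 0*2 + 1*2 = 11 = chi_rho(e) = 11.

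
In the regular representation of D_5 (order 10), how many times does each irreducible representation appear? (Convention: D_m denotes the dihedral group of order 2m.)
Each irreducible V_i of dimension d_i appears with multiplicity d_i, i.e. rho_reg = (direct sum over all irreducibles V_i) d_i V_i. The irreducible dimensions for D_5 are 1, 1, 2, 2: 2 irreducibles of dimension 1, each with multiplicity 1; 2 irreducibles of dimension 2, each with multiplicity 2. Total dimension 2*1*1 + 2*2*2 = 10 = |G|.

Why: General theorem: in the regular representation of a finite group G, each irreducible appears with multiplicity equal to its dimension. Check: dim(rho_reg) = sum d_i^2 = 1 + 1 + 4 + 4 = 10 = |G|.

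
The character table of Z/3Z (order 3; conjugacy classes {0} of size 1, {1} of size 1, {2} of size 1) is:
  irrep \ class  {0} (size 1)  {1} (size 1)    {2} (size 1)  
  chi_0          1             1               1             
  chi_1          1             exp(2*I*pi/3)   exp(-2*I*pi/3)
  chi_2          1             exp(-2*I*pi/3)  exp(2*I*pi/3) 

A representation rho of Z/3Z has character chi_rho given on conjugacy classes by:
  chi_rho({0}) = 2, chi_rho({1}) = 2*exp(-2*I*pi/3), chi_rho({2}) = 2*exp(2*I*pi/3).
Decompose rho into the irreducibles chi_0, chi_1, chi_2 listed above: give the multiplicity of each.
Multiplicities: chi_0: 0, chi_1: 0, chi_2: 2.

Proof sketch: Use <chi_rho, chi> = (1/|G|) sum_C |C| * chi_rho(C) * conj(chi(C)) with |G| = 3 for each irreducible chi in the table:
  <chi_rho, chi_0> = (1/3)[1*(2)*conj(1) + 1*(2*exp(-2*I*pi/3))*conj(1) + 1*(2*exp(2*I*pi/3))*conj(1)]
      = (1/3)[(2) + (2*exp(-2*I*pi/3)) + (2*exp(2*I*pi/3))] = 0/3 = 0
  <chi_rho, chi_1> = (1/3)[1*(2)*conj(1) + 1*(2*exp(-2*I*pi/3))*conj(exp(2*I*pi/3)) + 1*(2*exp(2*I*pi/3))*conj(exp(-2*I*pi/3))]
      = (1/3)[(2) + (2*exp(2*I*pi/3)) + (2*exp(-2*I*pi/3))] = 0/3 = 0
  <chi_rho, chi_2> = (1/3)[1*(2)*conj(1) + 1*(2*exp(-2*I*pi/3))*conj(exp(-2*I*pi/3)) + 1*(2*exp(2*I*pi/3))*conj(exp(2*I*pi/3))]
      = (1/3)[(2) + (2) + (2)] = 6/3 = 2
(Exp terms are combined using exp(i*s)*conj(exp(i*t)) = exp(i*(s-t)), and sums of them are collapsed using the identity that for every m > 1 the m distinct m-th roots of unity sum to 0, e.g. 1 + exp(2*I*pi/3) + exp(-2*I*pi/3) = 0.)
Dimension check: dim(rho) = sum (mult * dim) = 0*1 + 0*1 + 2*1 = 2 = chi_rho(e) = 2.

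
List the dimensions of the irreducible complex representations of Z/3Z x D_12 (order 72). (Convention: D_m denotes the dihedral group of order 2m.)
Dimensions: 1, 1, 1, 1, 1, 1, 1, 1, 1, 1, 1, 1, 2, 2, 2, 2, 2, 2, 2, 2, 2, 2, 2, 2, 2, 2, 2

Reasoning: There are 27 irreducibles (= number of conjugacy classes). Their dimensions d_i satisfy sum d_i^2 = |G| = 72: 1 + 1 + 1 + 1 + 1 + 1 + 1 + 1 + 1 + 1 + 1 + 1 + 4 + 4 + 4 + 4 + 4 + 4 + 4 + 4 + 4 + 4 + 4 + 4 + 4 + 4 + 4 = 72. (For the product with Z/3Z: each of the 3 1-dim characters of Z/3Z tensors with each irrep of D_12, giving 3 copies of each D_12-dimension.)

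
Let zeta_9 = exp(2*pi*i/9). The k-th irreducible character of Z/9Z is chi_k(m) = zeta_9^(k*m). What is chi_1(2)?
chi_1(2) = zeta_9^2 = exp(4*I*pi/9)

Explanation: chi_1(2) = zeta_9^(1*2) = zeta_9^2. Since zeta_9^9 = 1, this equals zeta_9^2 = exp(2*pi*i*2/9) = exp(4*I*pi/9).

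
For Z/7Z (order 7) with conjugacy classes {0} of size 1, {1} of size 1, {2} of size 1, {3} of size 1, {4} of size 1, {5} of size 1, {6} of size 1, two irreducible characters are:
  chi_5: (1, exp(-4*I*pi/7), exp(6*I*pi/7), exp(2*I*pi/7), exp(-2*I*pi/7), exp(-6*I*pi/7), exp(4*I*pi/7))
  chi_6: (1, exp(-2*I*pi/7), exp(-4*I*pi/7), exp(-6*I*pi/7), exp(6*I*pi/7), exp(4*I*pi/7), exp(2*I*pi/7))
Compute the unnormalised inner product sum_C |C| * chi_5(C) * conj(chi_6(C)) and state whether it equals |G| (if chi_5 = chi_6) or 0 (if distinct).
Sum = 0; so <chi_5, chi_6> = 0 (distinct irreducibles are orthogonal).

Compute term by term over conjugacy classes (|C| * chi_5(C) * conj(chi_6(C))):
  1*(1)*conj(1) + 1*(exp(-4*I*pi/7))*conj(exp(-2*I*pi/7)) + 1*(exp(6*I*pi/7))*conj(exp(-4*I*pi/7)) + 1*(exp(2*I*pi/7))*conj(exp(-6*I*pi/7)) + 1*(exp(-2*I*pi/7))*conj(exp(6*I*pi/7)) + 1*(exp(-6*I*pi/7))*conj(exp(4*I*pi/7)) + 1*(exp(4*I*pi/7))*conj(exp(2*I*pi/7))
  = (1) + (exp(-2*I*pi/7)) + (exp(-4*I*pi/7)) + (exp(-6*I*pi/7)) + (exp(6*I*pi/7)) + (exp(4*I*pi/7)) + (exp(2*I*pi/7))
  = 0.
(Exp terms are combined using exp(i*s)*conj(exp(i*t)) = exp(i*(s-t)), and sums of them are collapsed using the identity that for every m > 1 the m distinct m-th roots of unity sum to 0, e.g. 1 + exp(2*I*pi/3) + exp(-2*I*pi/3) = 0.)
Dividing by |G| = 7 gives 0/7 = 0, matching the row-orthogonality relation <chi_5, chi_6> = [chi_5 = chi_6].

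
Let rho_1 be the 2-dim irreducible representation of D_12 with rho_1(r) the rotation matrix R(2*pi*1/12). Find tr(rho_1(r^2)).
chi_{rho_1}(r^2) = 2*cos(2*pi*1*2/12) = 1

Explanation: rho_1(r^2) is rotation by angle 2*pi*1*2/12, whose trace is 2*cos(2*pi*1*2/12) = 1.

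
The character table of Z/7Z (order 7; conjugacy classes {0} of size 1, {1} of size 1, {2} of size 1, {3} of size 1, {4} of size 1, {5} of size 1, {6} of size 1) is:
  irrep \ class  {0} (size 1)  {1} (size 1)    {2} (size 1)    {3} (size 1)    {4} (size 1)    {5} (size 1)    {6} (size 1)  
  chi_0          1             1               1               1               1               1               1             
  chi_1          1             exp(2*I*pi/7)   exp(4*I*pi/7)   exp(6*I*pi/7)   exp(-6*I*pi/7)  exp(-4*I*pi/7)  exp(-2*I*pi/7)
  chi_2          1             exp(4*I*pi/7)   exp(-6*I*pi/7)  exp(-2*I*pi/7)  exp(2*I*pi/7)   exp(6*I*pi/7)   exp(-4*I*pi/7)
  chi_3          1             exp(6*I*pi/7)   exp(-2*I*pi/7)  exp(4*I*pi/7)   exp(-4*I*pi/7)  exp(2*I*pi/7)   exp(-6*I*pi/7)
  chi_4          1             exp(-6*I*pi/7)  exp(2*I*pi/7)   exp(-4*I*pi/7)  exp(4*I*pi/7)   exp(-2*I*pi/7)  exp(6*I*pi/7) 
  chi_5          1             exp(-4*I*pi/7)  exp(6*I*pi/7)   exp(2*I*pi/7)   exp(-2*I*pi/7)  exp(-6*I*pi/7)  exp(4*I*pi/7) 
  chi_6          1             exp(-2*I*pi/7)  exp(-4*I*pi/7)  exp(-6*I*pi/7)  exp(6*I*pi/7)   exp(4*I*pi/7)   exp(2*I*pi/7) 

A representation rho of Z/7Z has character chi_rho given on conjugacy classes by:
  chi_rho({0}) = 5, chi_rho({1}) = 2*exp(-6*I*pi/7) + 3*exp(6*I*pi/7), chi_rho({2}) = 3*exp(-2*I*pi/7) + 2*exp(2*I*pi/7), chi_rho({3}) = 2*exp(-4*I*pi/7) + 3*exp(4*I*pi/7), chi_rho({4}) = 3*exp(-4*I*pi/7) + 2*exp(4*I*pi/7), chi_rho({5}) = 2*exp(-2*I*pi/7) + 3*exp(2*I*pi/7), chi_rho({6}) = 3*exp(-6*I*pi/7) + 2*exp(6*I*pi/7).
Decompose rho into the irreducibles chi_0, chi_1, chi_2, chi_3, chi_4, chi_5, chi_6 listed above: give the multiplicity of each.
Multiplicities: chi_0: 0, chi_1: 0, chi_2: 0, chi_3: 3, chi_4: 2, chi_5: 0, chi_6: 0.

Argument: Use <chi_rho, chi> = (1/|G|) sum_C |C| * chi_rho(C) * conj(chi(C)) with |G| = 7 for each irreducible chi in the table:
  <chi_rho, chi_0> = (1/7)[1*(5)*conj(1) + 1*(2*exp(-6*I*pi/7) + 3*exp(6*I*pi/7))*conj(1) + 1*(3*exp(-2*I*pi/7) + 2*exp(2*I*pi/7))*conj(1) + 1*(2*exp(-4*I*pi/7) + 3*exp(4*I*pi/7))*conj(1) + 1*(3*exp(-4*I*pi/7) + 2*exp(4*I*pi/7))*conj(1) + 1*(2*exp(-2*I*pi/7) + 3*exp(2*I*pi/7))*conj(1) + 1*(3*exp(-6*I*pi/7) + 2*exp(6*I*pi/7))*conj(1)]
      = (1/7)[(5) + (2*exp(-6*I*pi/7) + 3*exp(6*I*pi/7)) + (3*exp(-2*I*pi/7) + 2*exp(2*I*pi/7)) + (2*exp(-4*I*pi/7) + 3*exp(4*I*pi/7)) + (3*exp(-4*I*pi/7) + 2*exp(4*I*pi/7)) + (2*exp(-2*I*pi/7) + 3*exp(2*I*pi/7)) + (3*exp(-6*I*pi/7) + 2*exp(6*I*pi/7))] = 0/7 = 0
  <chi_rho, chi_1> = (1/7)[1*(5)*conj(1) + 1*(2*exp(-6*I*pi/7) + 3*exp(6*I*pi/7))*conj(exp(2*I*pi/7)) + 1*(3*exp(-2*I*pi/7) + 2*exp(2*I*pi/7))*conj(exp(4*I*pi/7)) + 1*(2*exp(-4*I*pi/7) + 3*exp(4*I*pi/7))*conj(exp(6*I*pi/7)) + 1*(3*exp(-4*I*pi/7) + 2*exp(4*I*pi/7))*conj(exp(-6*I*pi/7)) + 1*(2*exp(-2*I*pi/7) + 3*exp(2*I*pi/7))*conj(exp(-4*I*pi/7)) + 1*(3*exp(-6*I*pi/7) + 2*exp(6*I*pi/7))*conj(exp(-2*I*pi/7))]
      = (1/7)[(5) + (2*exp(6*I*pi/7) + 3*exp(4*I*pi/7)) + (2*exp(-2*I*pi/7) + 3*exp(-6*I*pi/7)) + (3*exp(-2*I*pi/7) + 2*exp(4*I*pi/7)) + (2*exp(-4*I*pi/7) + 3*exp(2*I*pi/7)) + (3*exp(6*I*pi/7) + 2*exp(2*I*pi/7)) + (3*exp(-4*I*pi/7) + 2*exp(-6*I*pi/7))] = 0/7 = 0
  <chi_rho, chi_2> = (1/7)[1*(5)*conj(1) + 1*(2*exp(-6*I*pi/7) + 3*exp(6*I*pi/7))*conj(exp(4*I*pi/7)) + 1*(3*exp(-2*I*pi/7) + 2*exp(2*I*pi/7))*conj(exp(-6*I*pi/7)) + 1*(2*exp(-4*I*pi/7) + 3*exp(4*I*pi/7))*conj(exp(-2*I*pi/7)) + 1*(3*exp(-4*I*pi/7) + 2*exp(4*I*pi/7))*conj(exp(2*I*pi/7)) + 1*(2*exp(-2*I*pi/7) + 3*exp(2*I*pi/7))*conj(exp(6*I*pi/7)) + 1*(3*exp(-6*I*pi/7) + 2*exp(6*I*pi/7))*conj(exp(-4*I*pi/7))]
      = (1/7)[(5) + (2*exp(4*I*pi/7) + 3*exp(2*I*pi/7)) + (2*exp(-6*I*pi/7) + 3*exp(4*I*pi/7)) + (2*exp(-2*I*pi/7) + 3*exp(6*I*pi/7)) + (3*exp(-6*I*pi/7) + 2*exp(2*I*pi/7)) + (3*exp(-4*I*pi/7) + 2*exp(6*I*pi/7)) + (3*exp(-2*I*pi/7) + 2*exp(-4*I*pi/7))] = 0/7 = 0
  <chi_rho, chi_3> = (1/7)[1*(5)*conj(1) + 1*(2*exp(-6*I*pi/7) + 3*exp(6*I*pi/7))*conj(exp(6*I*pi/7)) + 1*(3*exp(-2*I*pi/7) + 2*exp(2*I*pi/7))*conj(exp(-2*I*pi/7)) + 1*(2*exp(-4*I*pi/7) + 3*exp(4*I*pi/7))*conj(exp(4*I*pi/7)) + 1*(3*exp(-4*I*pi/7) + 2*exp(4*I*pi/7))*conj(exp(-4*I*pi/7)) + 1*(2*exp(-2*I*pi/7) + 3*exp(2*I*pi/7))*conj(exp(2*I*pi/7)) + 1*(3*exp(-6*I*pi/7) + 2*exp(6*I*pi/7))*conj(exp(-6*I*pi/7))]
      = (1/7)[(5) + (3 + 2*exp(2*I*pi/7)) + (3 + 2*exp(4*I*pi/7)) + (3 + 2*exp(6*I*pi/7)) + (3 + 2*exp(-6*I*pi/7)) + (3 + 2*exp(-4*I*pi/7)) + (3 + 2*exp(-2*I*pi/7))] = 21/7 = 3
  <chi_rho, chi_4> = (1/7)[1*(5)*conj(1) + 1*(2*exp(-6*I*pi/7) + 3*exp(6*I*pi/7))*conj(exp(-6*I*pi/7)) + 1*(3*exp(-2*I*pi/7) + 2*exp(2*I*pi/7))*conj(exp(2*I*pi/7)) + 1*(2*exp(-4*I*pi/7) + 3*exp(4*I*pi/7))*conj(exp(-4*I*pi/7)) + 1*(3*exp(-4*I*pi/7) + 2*exp(4*I*pi/7))*conj(exp(4*I*pi/7)) + 1*(2*exp(-2*I*pi/7) + 3*exp(2*I*pi/7))*conj(exp(-2*I*pi/7)) + 1*(3*exp(-6*I*pi/7) + 2*exp(6*I*pi/7))*conj(exp(6*I*pi/7))]
      = (1/7)[(5) + (2 + 3*exp(-2*I*pi/7)) + (2 + 3*exp(-4*I*pi/7)) + (2 + 3*exp(-6*I*pi/7)) + (2 + 3*exp(6*I*pi/7)) + (2 + 3*exp(4*I*pi/7)) + (2 + 3*exp(2*I*pi/7))] = 14/7 = 2
  <chi_rho, chi_5> = (1/7)[1*(5)*conj(1) + 1*(2*exp(-6*I*pi/7) + 3*exp(6*I*pi/7))*conj(exp(-4*I*pi/7)) + 1*(3*exp(-2*I*pi/7) + 2*exp(2*I*pi/7))*conj(exp(6*I*pi/7)) + 1*(2*exp(-4*I*pi/7) + 3*exp(4*I*pi/7))*conj(exp(2*I*pi/7)) + 1*(3*exp(-4*I*pi/7) + 2*exp(4*I*pi/7))*conj(exp(-2*I*pi/7)) + 1*(2*exp(-2*I*pi/7) + 3*exp(2*I*pi/7))*conj(exp(-6*I*pi/7)) + 1*(3*exp(-6*I*pi/7) + 2*exp(6*I*pi/7))*conj(exp(4*I*pi/7))]
      = (1/7)[(5) + (3*exp(-4*I*pi/7) + 2*exp(-2*I*pi/7)) + (2*exp(-4*I*pi/7) + 3*exp(6*I*pi/7)) + (2*exp(-6*I*pi/7) + 3*exp(2*I*pi/7)) + (3*exp(-2*I*pi/7) + 2*exp(6*I*pi/7)) + (3*exp(-6*I*pi/7) + 2*exp(4*I*pi/7)) + (2*exp(2*I*pi/7) + 3*exp(4*I*pi/7))] = 0/7 = 0
  <chi_rho, chi_6> = (1/7)[1*(5)*conj(1) + 1*(2*exp(-6*I*pi/7) + 3*exp(6*I*pi/7))*conj(exp(-2*I*pi/7)) + 1*(3*exp(-2*I*pi/7) + 2*exp(2*I*pi/7))*conj(exp(-4*I*pi/7)) + 1*(2*exp(-4*I*pi/7) + 3*exp(4*I*pi/7))*conj(exp(-6*I*pi/7)) + 1*(3*exp(-4*I*pi/7) + 2*exp(4*I*pi/7))*conj(exp(6*I*pi/7)) + 1*(2*exp(-2*I*pi/7) + 3*exp(2*I*pi/7))*conj(exp(4*I*pi/7)) + 1*(3*exp(-6*I*pi/7) + 2*exp(6*I*pi/7))*conj(exp(2*I*pi/7))]
      = (1/7)[(5) + (2*exp(-4*I*pi/7) + 3*exp(-6*I*pi/7)) + (2*exp(6*I*pi/7) + 3*exp(2*I*pi/7)) + (3*exp(-4*I*pi/7) + 2*exp(2*I*pi/7)) + (2*exp(-2*I*pi/7) + 3*exp(4*I*pi/7)) + (3*exp(-2*I*pi/7) + 2*exp(-6*I*pi/7)) + (3*exp(6*I*pi/7) + 2*exp(4*I*pi/7))] = 0/7 = 0
(Exp terms are combined using exp(i*s)*conj(exp(i*t)) = exp(i*(s-t)), and sums of them are collapsed using the identity that for every m > 1 the m distinct m-th roots of unity sum to 0, e.g. 1 + exp(2*I*pi/3) + exp(-2*I*pi/3) = 0.)
Dimension check: dim(rho) = sum (mult * dim) = 0*1 + 0*1 + 0*1 + 3*1 + 2*1 + 0*1 + 0*1 = 5 = chi_rho(e) = 5.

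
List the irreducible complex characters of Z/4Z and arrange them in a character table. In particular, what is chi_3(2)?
Character table of Z/4Z (irreps indexed chi_0,...,chi_3 with chi_k(m) = zeta_4^(k*m), zeta_4 = exp(2*pi*i/4)):
  irrep \ class  {0} (size 1)  {1} (size 1)  {2} (size 1)  {3} (size 1)
  chi_0          1             1             1             1           
  chi_1          1             I             -1            -I          
  chi_2          1             -1            1             -1          
  chi_3          1             -I            -1            I           

Spot check: chi_3(2) = zeta_4^(3*2) = zeta_4^6 = -1.

Why: Z/4Z is abelian, so all 4 irreducible complex representations are 1-dimensional. They are given by chi_k(m) = zeta_4^(k*m) for k = 0,...,3. Row orthogonality: sum_m chi_k(m) conj(chi_l(m)) = 4 * [k = l].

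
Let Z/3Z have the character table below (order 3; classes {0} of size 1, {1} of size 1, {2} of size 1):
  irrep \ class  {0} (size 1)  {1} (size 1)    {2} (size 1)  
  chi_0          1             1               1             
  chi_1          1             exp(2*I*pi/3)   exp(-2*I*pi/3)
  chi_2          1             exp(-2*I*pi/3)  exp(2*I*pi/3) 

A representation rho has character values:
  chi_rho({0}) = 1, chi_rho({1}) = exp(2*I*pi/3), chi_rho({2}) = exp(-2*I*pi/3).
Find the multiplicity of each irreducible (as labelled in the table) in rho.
Multiplicities: chi_0: 0, chi_1: 1, chi_2: 0.

Details: Use <chi_rho, chi> = (1/|G|) sum_C |C| * chi_rho(C) * conj(chi(C)) with |G| = 3 for each irreducible chi in the table:
  <chi_rho, chi_0> = (1/3)[1*(1)*conj(1) + 1*(exp(2*I*pi/3))*conj(1) + 1*(exp(-2*I*pi/3))*conj(1)]
      = (1/3)[(1) + (exp(2*I*pi/3)) + (exp(-2*I*pi/3))] = 0/3 = 0
  <chi_rho, chi_1> = (1/3)[1*(1)*conj(1) + 1*(exp(2*I*pi/3))*conj(exp(2*I*pi/3)) + 1*(exp(-2*I*pi/3))*conj(exp(-2*I*pi/3))]
      = (1/3)[(1) + (1) + (1)] = 3/3 = 1
  <chi_rho, chi_2> = (1/3)[1*(1)*conj(1) + 1*(exp(2*I*pi/3))*conj(exp(-2*I*pi/3)) + 1*(exp(-2*I*pi/3))*conj(exp(2*I*pi/3))]
      = (1/3)[(1) + (exp(-2*I*pi/3)) + (exp(2*I*pi/3))] = 0/3 = 0
(Exp terms are combined using exp(i*s)*conj(exp(i*t)) = exp(i*(s-t)), and sums of them are collapsed using the identity that for every m > 1 the m distinct m-th roots of unity sum to 0, e.g. 1 + exp(2*I*pi/3) + exp(-2*I*pi/3) = 0.)
Dimension check: dim(rho) = sum (mult * dim) = 0*1 + 1*1 + 0*1 = 1 = chi_rho(e) = 1.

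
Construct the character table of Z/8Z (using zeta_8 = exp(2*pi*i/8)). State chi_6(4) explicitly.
Character table of Z/8Z (irreps indexed chi_0,...,chi_7 with chi_k(m) = zeta_8^(k*m), zeta_8 = exp(2*pi*i/8)):
  irrep \ class  {0} (size 1)  {1} (size 1)    {2} (size 1)  {3} (size 1)    {4} (size 1)  {5} (size 1)    {6} (size 1)  {7} (size 1)  
  chi_0          1             1               1             1               1             1               1             1             
  chi_1          1             exp(I*pi/4)     I             exp(3*I*pi/4)   -1            exp(-3*I*pi/4)  -I            exp(-I*pi/4)  
  chi_2          1             I               -1            -I              1             I               -1            -I            
  chi_3          1             exp(3*I*pi/4)   -I            exp(I*pi/4)     -1            exp(-I*pi/4)    I             exp(-3*I*pi/4)
  chi_4          1             -1              1             -1              1             -1              1             -1            
  chi_5          1             exp(-3*I*pi/4)  I             exp(-I*pi/4)    -1            exp(I*pi/4)     -I            exp(3*I*pi/4) 
  chi_6          1             -I              -1            I               1             -I              -1            I             
  chi_7          1             exp(-I*pi/4)    -I            exp(-3*I*pi/4)  -1            exp(3*I*pi/4)   I             exp(I*pi/4)   

Spot check: chi_6(4) = zeta_8^(6*4) = zeta_8^24 = 1.

Why: Z/8Z is abelian, so all 8 irreducible complex representations are 1-dimensional. They are given by chi_k(m) = zeta_8^(k*m) for k = 0,...,7. Row orthogonality: sum_m chi_k(m) conj(chi_l(m)) = 8 * [k = l].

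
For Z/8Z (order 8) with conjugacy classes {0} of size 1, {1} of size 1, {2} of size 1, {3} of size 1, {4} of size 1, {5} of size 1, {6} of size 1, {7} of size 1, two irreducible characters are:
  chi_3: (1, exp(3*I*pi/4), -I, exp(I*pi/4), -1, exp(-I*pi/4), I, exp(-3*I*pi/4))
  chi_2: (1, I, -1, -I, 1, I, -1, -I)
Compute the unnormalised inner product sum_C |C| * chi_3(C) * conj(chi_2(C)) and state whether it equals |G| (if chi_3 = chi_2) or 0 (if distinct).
Sum = 0; so <chi_3, chi_2> = 0 (distinct irreducibles are orthogonal).

Reasoning: Compute term by term over conjugacy classes (|C| * chi_3(C) * conj(chi_2(C))):
  1*(1)*conj(1) + 1*(exp(3*I*pi/4))*conj(I) + 1*(-I)*conj(-1) + 1*(exp(I*pi/4))*conj(-I) + 1*(-1)*conj(1) + 1*(exp(-I*pi/4))*conj(I) + 1*(I)*conj(-1) + 1*(exp(-3*I*pi/4))*conj(-I)
  = (1) + (-exp(-3*I*pi/4)) + (I) + (exp(3*I*pi/4)) + (-1) + (-exp(I*pi/4)) + (-I) + (exp(-I*pi/4))
  = 0.
(Exp terms are combined using exp(i*s)*conj(exp(i*t)) = exp(i*(s-t)), and sums of them are collapsed using the identity that for every m > 1 the m distinct m-th roots of unity sum to 0, e.g. 1 + exp(2*I*pi/3) + exp(-2*I*pi/3) = 0.)
Dividing by |G| = 8 gives 0/8 = 0, matching the row-orthogonality relation <chi_3, chi_2> = [chi_3 = chi_2].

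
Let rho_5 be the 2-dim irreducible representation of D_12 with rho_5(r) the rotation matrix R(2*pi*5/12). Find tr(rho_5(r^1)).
chi_{rho_5}(r^1) = 2*cos(2*pi*5*1/12) = -sqrt(3)

Reasoning: rho_5(r^1) is rotation by angle 2*pi*5*1/12, whose trace is 2*cos(2*pi*5*1/12) = -sqrt(3).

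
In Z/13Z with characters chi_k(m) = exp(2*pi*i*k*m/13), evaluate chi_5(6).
chi_5(6) = zeta_13^30 = exp(8*I*pi/13)

Details: chi_5(6) = zeta_13^(5*6) = zeta_13^30. Since zeta_13^13 = 1, this equals zeta_13^4 = exp(2*pi*i*4/13) = exp(8*I*pi/13).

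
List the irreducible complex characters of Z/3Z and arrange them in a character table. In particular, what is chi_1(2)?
Character table of Z/3Z (irreps indexed chi_0,...,chi_2 with chi_k(m) = zeta_3^(k*m), zeta_3 = exp(2*pi*i/3)):
  irrep \ class  {0} (size 1)  {1} (size 1)    {2} (size 1)  
  chi_0          1             1               1             
  chi_1          1             exp(2*I*pi/3)   exp(-2*I*pi/3)
  chi_2          1             exp(-2*I*pi/3)  exp(2*I*pi/3) 

Spot check: chi_1(2) = zeta_3^(1*2) = zeta_3^2 = exp(-2*I*pi/3).

Z/3Z is abelian, so all 3 irreducible complex representations are 1-dimensional. They are given by chi_k(m) = zeta_3^(k*m) for k = 0,...,2. Row orthogonality: sum_m chi_k(m) conj(chi_l(m)) = 3 * [k = l].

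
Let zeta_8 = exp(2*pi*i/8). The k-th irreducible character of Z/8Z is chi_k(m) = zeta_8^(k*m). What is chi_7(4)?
chi_7(4) = zeta_8^28 = -1

Reasoning: chi_7(4) = zeta_8^(7*4) = zeta_8^28. Since zeta_8^8 = 1, this equals zeta_8^4 = exp(2*pi*i*4/8) = -1.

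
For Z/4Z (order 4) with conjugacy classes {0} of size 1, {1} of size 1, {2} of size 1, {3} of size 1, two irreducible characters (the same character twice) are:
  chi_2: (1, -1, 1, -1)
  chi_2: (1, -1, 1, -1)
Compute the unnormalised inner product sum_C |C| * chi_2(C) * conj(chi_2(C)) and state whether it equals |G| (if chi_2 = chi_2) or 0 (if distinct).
Sum = 4 = |G| = 4; so <chi_2, chi_2> = 1 (norm-1 confirms irreducibility).

Compute term by term over conjugacy classes (|C| * chi_2(C) * conj(chi_2(C))):
  1*(1)*conj(1) + 1*(-1)*conj(-1) + 1*(1)*conj(1) + 1*(-1)*conj(-1)
  = (1) + (1) + (1) + (1)
  = 4.
(Exp terms are combined using exp(i*s)*conj(exp(i*t)) = exp(i*(s-t)), and sums of them are collapsed using the identity that for every m > 1 the m distinct m-th roots of unity sum to 0, e.g. 1 + exp(2*I*pi/3) + exp(-2*I*pi/3) = 0.)
Dividing by |G| = 4 gives 4/4 = 1, matching the row-orthogonality relation <chi_2, chi_2> = [chi_2 = chi_2].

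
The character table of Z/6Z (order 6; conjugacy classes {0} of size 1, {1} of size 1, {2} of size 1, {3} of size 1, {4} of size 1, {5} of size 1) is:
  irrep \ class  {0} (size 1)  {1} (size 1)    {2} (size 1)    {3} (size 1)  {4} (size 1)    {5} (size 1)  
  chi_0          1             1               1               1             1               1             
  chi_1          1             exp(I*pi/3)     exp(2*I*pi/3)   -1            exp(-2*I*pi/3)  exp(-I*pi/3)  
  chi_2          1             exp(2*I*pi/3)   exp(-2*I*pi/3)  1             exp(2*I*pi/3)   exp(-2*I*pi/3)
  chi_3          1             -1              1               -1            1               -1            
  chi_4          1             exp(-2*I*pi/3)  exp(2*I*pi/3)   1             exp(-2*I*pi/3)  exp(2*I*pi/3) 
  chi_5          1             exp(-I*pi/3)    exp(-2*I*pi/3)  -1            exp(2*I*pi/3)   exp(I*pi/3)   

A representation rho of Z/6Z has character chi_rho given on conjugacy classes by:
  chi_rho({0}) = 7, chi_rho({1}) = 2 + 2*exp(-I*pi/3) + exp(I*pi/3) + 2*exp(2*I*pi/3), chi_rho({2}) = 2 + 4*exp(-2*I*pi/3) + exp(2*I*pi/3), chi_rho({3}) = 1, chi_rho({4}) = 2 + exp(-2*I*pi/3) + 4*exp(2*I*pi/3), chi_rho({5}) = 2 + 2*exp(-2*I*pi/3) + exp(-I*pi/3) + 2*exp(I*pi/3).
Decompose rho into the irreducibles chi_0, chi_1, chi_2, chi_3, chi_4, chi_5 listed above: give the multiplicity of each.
Multiplicities: chi_0: 2, chi_1: 1, chi_2: 2, chi_3: 0, chi_4: 0, chi_5: 2.

Working: Use <chi_rho, chi> = (1/|G|) sum_C |C| * chi_rho(C) * conj(chi(C)) with |G| = 6 for each irreducible chi in the table:
  <chi_rho, chi_0> = (1/6)[1*(7)*conj(1) + 1*(2 + 2*exp(-I*pi/3) + exp(I*pi/3) + 2*exp(2*I*pi/3))*conj(1) + 1*(2 + 4*exp(-2*I*pi/3) + exp(2*I*pi/3))*conj(1) + 1*(1)*conj(1) + 1*(2 + exp(-2*I*pi/3) + 4*exp(2*I*pi/3))*conj(1) + 1*(2 + 2*exp(-2*I*pi/3) + exp(-I*pi/3) + 2*exp(I*pi/3))*conj(1)]
      = (1/6)[(7) + (2 + 2*exp(-I*pi/3) + exp(I*pi/3) + 2*exp(2*I*pi/3)) + (2 + 4*exp(-2*I*pi/3) + exp(2*I*pi/3)) + (1) + (2 + exp(-2*I*pi/3) + 4*exp(2*I*pi/3)) + (2 + 2*exp(-2*I*pi/3) + exp(-I*pi/3) + 2*exp(I*pi/3))] = 12/6 = 2
  <chi_rho, chi_1> = (1/6)[1*(7)*conj(1) + 1*(2 + 2*exp(-I*pi/3) + exp(I*pi/3) + 2*exp(2*I*pi/3))*conj(exp(I*pi/3)) + 1*(2 + 4*exp(-2*I*pi/3) + exp(2*I*pi/3))*conj(exp(2*I*pi/3)) + 1*(1)*conj(-1) + 1*(2 + exp(-2*I*pi/3) + 4*exp(2*I*pi/3))*conj(exp(-2*I*pi/3)) + 1*(2 + 2*exp(-2*I*pi/3) + exp(-I*pi/3) + 2*exp(I*pi/3))*conj(exp(-I*pi/3))]
      = (1/6)[(7) + (1 + 2*exp(-2*I*pi/3) + 2*exp(-I*pi/3) + 2*exp(I*pi/3)) + (1 + 2*exp(-2*I*pi/3) + 4*exp(2*I*pi/3)) + (-1) + (1 + 4*exp(-2*I*pi/3) + 2*exp(2*I*pi/3)) + (1 + 2*exp(-I*pi/3) + 2*exp(2*I*pi/3) + 2*exp(I*pi/3))] = 6/6 = 1
  <chi_rho, chi_2> = (1/6)[1*(7)*conj(1) + 1*(2 + 2*exp(-I*pi/3) + exp(I*pi/3) + 2*exp(2*I*pi/3))*conj(exp(2*I*pi/3)) + 1*(2 + 4*exp(-2*I*pi/3) + exp(2*I*pi/3))*conj(exp(-2*I*pi/3)) + 1*(1)*conj(1) + 1*(2 + exp(-2*I*pi/3) + 4*exp(2*I*pi/3))*conj(exp(2*I*pi/3)) + 1*(2 + 2*exp(-2*I*pi/3) + exp(-I*pi/3) + 2*exp(I*pi/3))*conj(exp(-2*I*pi/3))]
      = (1/6)[(7) + (2*exp(-2*I*pi/3) + exp(-I*pi/3)) + (4 + exp(-2*I*pi/3) + 2*exp(2*I*pi/3)) + (1) + (4 + 2*exp(-2*I*pi/3) + exp(2*I*pi/3)) + (exp(I*pi/3) + 2*exp(2*I*pi/3))] = 12/6 = 2
  <chi_rho, chi_3> = (1/6)[1*(7)*conj(1) + 1*(2 + 2*exp(-I*pi/3) + exp(I*pi/3) + 2*exp(2*I*pi/3))*conj(-1) + 1*(2 + 4*exp(-2*I*pi/3) + exp(2*I*pi/3))*conj(1) + 1*(1)*conj(-1) + 1*(2 + exp(-2*I*pi/3) + 4*exp(2*I*pi/3))*conj(1) + 1*(2 + 2*exp(-2*I*pi/3) + exp(-I*pi/3) + 2*exp(I*pi/3))*conj(-1)]
      = (1/6)[(7) + (-2 - 2*exp(2*I*pi/3) - exp(I*pi/3) - 2*exp(-I*pi/3)) + (2 + 4*exp(-2*I*pi/3) + exp(2*I*pi/3)) + (-1) + (2 + exp(-2*I*pi/3) + 4*exp(2*I*pi/3)) + (-2 - 2*exp(I*pi/3) - exp(-I*pi/3) - 2*exp(-2*I*pi/3))] = 0/6 = 0
  <chi_rho, chi_4> = (1/6)[1*(7)*conj(1) + 1*(2 + 2*exp(-I*pi/3) + exp(I*pi/3) + 2*exp(2*I*pi/3))*conj(exp(-2*I*pi/3)) + 1*(2 + 4*exp(-2*I*pi/3) + exp(2*I*pi/3))*conj(exp(2*I*pi/3)) + 1*(1)*conj(1) + 1*(2 + exp(-2*I*pi/3) + 4*exp(2*I*pi/3))*conj(exp(-2*I*pi/3)) + 1*(2 + 2*exp(-2*I*pi/3) + exp(-I*pi/3) + 2*exp(I*pi/3))*conj(exp(2*I*pi/3))]
      = (1/6)[(7) + (-1 + 2*exp(-2*I*pi/3) + 2*exp(2*I*pi/3) + 2*exp(I*pi/3)) + (1 + 2*exp(-2*I*pi/3) + 4*exp(2*I*pi/3)) + (1) + (1 + 4*exp(-2*I*pi/3) + 2*exp(2*I*pi/3)) + (-1 + 2*exp(-2*I*pi/3) + 2*exp(-I*pi/3) + 2*exp(2*I*pi/3))] = 0/6 = 0
  <chi_rho, chi_5> = (1/6)[1*(7)*conj(1) + 1*(2 + 2*exp(-I*pi/3) + exp(I*pi/3) + 2*exp(2*I*pi/3))*conj(exp(-I*pi/3)) + 1*(2 + 4*exp(-2*I*pi/3) + exp(2*I*pi/3))*conj(exp(-2*I*pi/3)) + 1*(1)*conj(-1) + 1*(2 + exp(-2*I*pi/3) + 4*exp(2*I*pi/3))*conj(exp(2*I*pi/3)) + 1*(2 + 2*exp(-2*I*pi/3) + exp(-I*pi/3) + 2*exp(I*pi/3))*conj(exp(I*pi/3))]
      = (1/6)[(7) + (exp(2*I*pi/3) + 2*exp(I*pi/3)) + (4 + exp(-2*I*pi/3) + 2*exp(2*I*pi/3)) + (-1) + (4 + 2*exp(-2*I*pi/3) + exp(2*I*pi/3)) + (2*exp(-I*pi/3) + exp(-2*I*pi/3))] = 12/6 = 2
(Exp terms are combined using exp(i*s)*conj(exp(i*t)) = exp(i*(s-t)), and sums of them are collapsed using the identity that for every m > 1 the m distinct m-th roots of unity sum to 0, e.g. 1 + exp(2*I*pi/3) + exp(-2*I*pi/3) = 0.)
Dimension check: dim(rho) = sum (mult * dim) = 2*1 + 1*1 + 2*1 + 0*1 + 0*1 + 2*1 = 7 = chi_rho(e) = 7.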